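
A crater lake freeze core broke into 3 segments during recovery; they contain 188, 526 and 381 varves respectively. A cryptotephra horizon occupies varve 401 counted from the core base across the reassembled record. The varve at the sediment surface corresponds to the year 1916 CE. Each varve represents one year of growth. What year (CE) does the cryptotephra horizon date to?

Total varves = 188 + 526 + 381 = 1095.
1095 − 401 = 694 varves lie beyond the cryptotephra horizon toward the sediment surface.
1916 − 694 = 1222 CE.

1222 CE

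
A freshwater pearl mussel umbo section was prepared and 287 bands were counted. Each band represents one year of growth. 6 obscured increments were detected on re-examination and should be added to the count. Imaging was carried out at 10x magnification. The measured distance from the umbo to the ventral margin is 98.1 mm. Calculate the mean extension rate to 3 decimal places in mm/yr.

0.335 mm/yr

True band count = 287 + 6 = 293.
Extension rate ≈ 98.1 / 293 = 0.335 mm/yr.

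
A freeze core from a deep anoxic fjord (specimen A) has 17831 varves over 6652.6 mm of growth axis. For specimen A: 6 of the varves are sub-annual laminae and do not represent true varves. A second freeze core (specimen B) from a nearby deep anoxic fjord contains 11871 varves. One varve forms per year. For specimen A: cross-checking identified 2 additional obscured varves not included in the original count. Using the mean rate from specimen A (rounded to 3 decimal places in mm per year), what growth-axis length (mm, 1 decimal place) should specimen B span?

Specimen A: after corrections the count is 17831 − 6 + 2 = 17827 varves.
A: 6652.6 mm over 17827 years gives 6652.6 / 17827 ≈ 0.373 mm/year.
Length of B = 0.373 × 11871 = 4427.9 mm.

4427.9 mm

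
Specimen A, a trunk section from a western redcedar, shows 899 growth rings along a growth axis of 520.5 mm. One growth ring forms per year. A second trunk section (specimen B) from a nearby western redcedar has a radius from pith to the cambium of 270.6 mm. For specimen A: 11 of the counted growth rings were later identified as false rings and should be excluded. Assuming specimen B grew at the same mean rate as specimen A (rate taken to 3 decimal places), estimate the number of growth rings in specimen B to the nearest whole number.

462 growth rings

Specimen A: true growth ring count = 899 − 11 = 888.
A: 520.5 mm over 888 years gives 520.5 / 888 ≈ 0.586 mm/yr.
B spans 270.6 / 0.586 = 461.77 years ≈ 462 growth rings.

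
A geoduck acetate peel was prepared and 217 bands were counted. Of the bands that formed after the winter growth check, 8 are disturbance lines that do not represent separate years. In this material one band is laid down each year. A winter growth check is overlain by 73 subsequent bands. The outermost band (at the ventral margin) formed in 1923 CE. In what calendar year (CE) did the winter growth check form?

73 bands post-date the winter growth check.
73 − 8 false = 65 true bands after the winter growth check.
Counting back 65 years from 1923 CE places the winter growth check in 1923 − 65 = 1858 CE.

1858 CE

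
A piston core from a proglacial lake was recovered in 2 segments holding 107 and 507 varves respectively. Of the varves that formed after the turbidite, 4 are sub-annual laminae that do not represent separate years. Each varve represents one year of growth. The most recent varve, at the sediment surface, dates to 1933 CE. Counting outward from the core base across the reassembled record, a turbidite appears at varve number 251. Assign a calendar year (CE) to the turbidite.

1574 CE

Total varves = 107 + 507 = 614.
The turbidite sits at varve 251 from the core base, so 614 − 251 = 363 varves formed after it.
Excluding 4 false varves: 363 − 4 = 359.
1933 − 359 = 1574 CE.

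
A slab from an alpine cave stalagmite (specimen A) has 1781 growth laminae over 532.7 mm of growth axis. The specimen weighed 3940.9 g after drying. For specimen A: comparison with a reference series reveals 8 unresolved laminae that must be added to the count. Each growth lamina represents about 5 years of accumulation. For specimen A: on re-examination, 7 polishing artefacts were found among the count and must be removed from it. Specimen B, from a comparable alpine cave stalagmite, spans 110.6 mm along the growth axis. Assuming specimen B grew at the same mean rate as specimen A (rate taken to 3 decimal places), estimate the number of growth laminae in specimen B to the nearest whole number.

Specimen A: true growth lamina count = 1781 − 7 + 8 = 1782.
Specimen A: at 5 years per growth lamina, 1782 × 5 = 8910 years.
A: Mean rate = 532.7 mm / 8910 years ≈ 0.060 mm per year.
Specimen B: 110.6 mm / 0.060 mm per year = 1843.33 years; at 5 years per growth lamina that is 1843.33 / 5 ≈ 369 growth laminae.

369 growth laminae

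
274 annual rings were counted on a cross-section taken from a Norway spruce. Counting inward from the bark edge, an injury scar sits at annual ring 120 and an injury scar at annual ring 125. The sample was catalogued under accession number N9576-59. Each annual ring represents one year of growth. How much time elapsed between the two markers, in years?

5 years

The two markers are separated by 125 − 120 = 5 annual rings.
That is 5 years at one annual ring per year.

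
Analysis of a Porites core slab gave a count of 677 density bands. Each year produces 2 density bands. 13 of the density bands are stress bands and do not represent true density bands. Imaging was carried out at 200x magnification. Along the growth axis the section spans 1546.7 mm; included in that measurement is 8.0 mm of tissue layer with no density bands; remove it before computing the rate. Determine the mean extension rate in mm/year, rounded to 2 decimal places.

Adjusted count: 677 − 13 = 664 density bands.
With 2 density bands per year, 664 / 2 = 332 years.
Removing the 8.0 mm offcut leaves 1546.7 − 8.0 = 1538.7 mm.
Mean rate = 1538.7 mm / 332 years ≈ 4.63 mm/year.

4.63 mm/year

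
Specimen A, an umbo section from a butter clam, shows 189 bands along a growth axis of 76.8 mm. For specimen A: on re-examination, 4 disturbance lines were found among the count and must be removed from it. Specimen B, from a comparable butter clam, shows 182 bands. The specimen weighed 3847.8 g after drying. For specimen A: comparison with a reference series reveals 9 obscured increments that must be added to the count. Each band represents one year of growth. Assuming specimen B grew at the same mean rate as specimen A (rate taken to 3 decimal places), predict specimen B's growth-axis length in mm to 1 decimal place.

Specimen A: after corrections the count is 189 − 4 + 9 = 194 bands.
A: Mean rate = 76.8 mm / 194 years ≈ 0.396 mm/yr.
For B, 0.396 mm/year × 182 years = 72.1 mm.

72.1 mm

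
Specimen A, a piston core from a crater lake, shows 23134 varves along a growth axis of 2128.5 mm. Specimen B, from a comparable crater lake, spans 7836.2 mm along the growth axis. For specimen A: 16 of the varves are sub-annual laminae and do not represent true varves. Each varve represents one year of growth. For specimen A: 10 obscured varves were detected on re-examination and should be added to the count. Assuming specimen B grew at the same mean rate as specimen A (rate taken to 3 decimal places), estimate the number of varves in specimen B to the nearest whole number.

85176 varves

Specimen A: adjusted count: 23134 − 16 + 10 = 23128 varves.
A: Mean rate = 2128.5 mm / 23128 years ≈ 0.092 mm per year.
Specimen B: 7836.2 mm / 0.092 mm per year = 85176.09 years ≈ 85176 varves.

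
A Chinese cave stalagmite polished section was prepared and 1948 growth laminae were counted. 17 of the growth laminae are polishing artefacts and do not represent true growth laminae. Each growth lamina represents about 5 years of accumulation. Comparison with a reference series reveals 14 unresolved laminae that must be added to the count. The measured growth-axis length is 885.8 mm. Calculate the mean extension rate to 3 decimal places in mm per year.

Correcting the raw count gives 1948 − 17 + 14 = 1945 true growth laminae.
At 5 years per growth lamina, 1945 × 5 = 9725 years.
885.8 mm over 9725 years gives 885.8 / 9725 ≈ 0.091 mm per year.

0.091 mm per year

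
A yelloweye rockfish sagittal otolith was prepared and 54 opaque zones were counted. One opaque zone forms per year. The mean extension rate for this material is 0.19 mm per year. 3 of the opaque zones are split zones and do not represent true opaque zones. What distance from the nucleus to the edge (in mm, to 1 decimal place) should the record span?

After corrections the count is 54 − 3 = 51 opaque zones.
Predicted length = 0.19 mm/year × 51 years = 9.7 mm.

9.7 mm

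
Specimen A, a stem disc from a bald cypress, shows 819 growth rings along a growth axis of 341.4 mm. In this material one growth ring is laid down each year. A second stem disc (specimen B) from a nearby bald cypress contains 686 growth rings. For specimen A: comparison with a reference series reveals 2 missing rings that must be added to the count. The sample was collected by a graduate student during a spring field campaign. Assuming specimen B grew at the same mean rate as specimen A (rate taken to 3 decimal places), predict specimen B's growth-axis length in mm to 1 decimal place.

285.4 mm

Specimen A: adjusted count: 819 + 2 = 821 growth rings.
A: 341.4 mm over 821 years gives 341.4 / 821 ≈ 0.416 mm per year.
B's length ≈ 0.416 × 686 = 285.4 mm.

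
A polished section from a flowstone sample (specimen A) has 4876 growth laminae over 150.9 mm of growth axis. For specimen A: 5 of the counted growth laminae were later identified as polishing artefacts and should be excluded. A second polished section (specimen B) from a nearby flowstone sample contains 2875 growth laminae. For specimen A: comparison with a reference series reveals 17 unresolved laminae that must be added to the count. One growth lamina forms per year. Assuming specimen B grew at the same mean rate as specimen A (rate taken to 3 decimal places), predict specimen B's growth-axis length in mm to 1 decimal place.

Specimen A: true growth lamina count = 4876 − 5 + 17 = 4888.
A: Mean rate = 150.9 mm / 4888 years ≈ 0.031 mm/year.
Length of B = 0.031 × 2875 = 89.1 mm.

89.1 mm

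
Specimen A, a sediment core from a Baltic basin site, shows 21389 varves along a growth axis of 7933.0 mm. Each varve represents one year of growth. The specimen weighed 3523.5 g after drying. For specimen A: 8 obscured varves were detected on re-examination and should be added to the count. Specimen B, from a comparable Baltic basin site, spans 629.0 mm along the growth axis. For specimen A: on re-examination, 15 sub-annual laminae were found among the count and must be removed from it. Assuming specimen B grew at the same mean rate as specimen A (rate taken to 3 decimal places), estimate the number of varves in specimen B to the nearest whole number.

Specimen A: adjusted count: 21389 − 15 + 8 = 21382 varves.
A: Mean rate = 7933.0 mm / 21382 years ≈ 0.371 mm per year.
Specimen B: 629.0 mm / 0.371 mm per year = 1695.42 years ≈ 1695 varves.

1695 varves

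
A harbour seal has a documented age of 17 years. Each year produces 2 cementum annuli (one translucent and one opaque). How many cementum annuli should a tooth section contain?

Expected cementum annuli: 17 × 2 = 34.
So 34 cementum annuli should be present.

34 cementum annuli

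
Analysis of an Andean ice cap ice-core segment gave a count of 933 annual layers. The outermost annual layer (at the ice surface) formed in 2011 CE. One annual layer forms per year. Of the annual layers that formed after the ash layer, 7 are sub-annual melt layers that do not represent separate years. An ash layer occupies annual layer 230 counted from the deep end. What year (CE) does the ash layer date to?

933 − 230 = 703 annual layers lie beyond the ash layer toward the ice surface.
Excluding 7 false annual layers: 703 − 7 = 696.
The annual layer at the ice surface is 2011 CE, so the ash layer dates to 2011 − 696 = 1315 CE.

1315 CE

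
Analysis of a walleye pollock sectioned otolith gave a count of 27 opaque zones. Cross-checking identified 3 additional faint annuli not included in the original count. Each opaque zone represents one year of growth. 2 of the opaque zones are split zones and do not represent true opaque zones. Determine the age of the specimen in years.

Adjusted count: 27 − 2 + 3 = 28 opaque zones.
One opaque zone per year makes the duration 28 years.

28 yr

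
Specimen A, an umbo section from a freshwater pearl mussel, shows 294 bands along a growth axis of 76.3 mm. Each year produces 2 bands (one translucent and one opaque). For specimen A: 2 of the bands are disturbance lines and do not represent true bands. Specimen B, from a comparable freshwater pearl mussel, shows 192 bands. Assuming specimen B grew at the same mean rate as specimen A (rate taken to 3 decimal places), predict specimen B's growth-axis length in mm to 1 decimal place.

Specimen A: after corrections the count is 294 − 2 = 292 bands.
Specimen A: dividing by 2 bands per year: 292 / 2 = 146 years.
A: Mean rate = 76.3 mm / 146 years ≈ 0.523 mm/year.
Specimen B: with 2 bands per year, 192 / 2 = 96 years. For B, 0.523 mm/year × 96 years = 50.2 mm.

50.2 mm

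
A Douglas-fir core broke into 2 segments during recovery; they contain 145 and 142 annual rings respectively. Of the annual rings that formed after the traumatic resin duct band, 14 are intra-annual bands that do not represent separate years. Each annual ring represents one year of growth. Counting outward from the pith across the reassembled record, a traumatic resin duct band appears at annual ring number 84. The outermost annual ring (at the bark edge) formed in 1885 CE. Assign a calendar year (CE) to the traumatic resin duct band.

1696 CE

Total annual rings = 145 + 142 = 287.
Between annual ring 84 and the bark edge there are 287 − 84 = 203 annual rings.
Removing the 14 false annual rings leaves 203 − 14 = 189 true annual rings beyond the traumatic resin duct band.
The annual ring at the bark edge is 1885 CE, so the traumatic resin duct band dates to 1885 − 189 = 1696 CE.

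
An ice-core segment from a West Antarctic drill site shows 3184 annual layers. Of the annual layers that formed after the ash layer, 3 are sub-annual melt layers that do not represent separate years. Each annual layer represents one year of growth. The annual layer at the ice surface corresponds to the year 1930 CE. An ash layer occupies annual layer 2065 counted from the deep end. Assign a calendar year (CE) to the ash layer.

3184 − 2065 = 1119 annual layers lie beyond the ash layer toward the ice surface.
Excluding 3 false annual layers: 1119 − 3 = 1116.
1930 − 1116 = 814 CE.

814 CE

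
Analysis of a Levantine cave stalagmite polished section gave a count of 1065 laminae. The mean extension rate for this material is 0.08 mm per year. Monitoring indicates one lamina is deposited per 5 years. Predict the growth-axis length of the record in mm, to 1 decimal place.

Multiplying by 5 years per lamina: 1065 × 5 = 5325 years.
Length ≈ 0.08 × 5325 = 426.0 mm.

426.0 mm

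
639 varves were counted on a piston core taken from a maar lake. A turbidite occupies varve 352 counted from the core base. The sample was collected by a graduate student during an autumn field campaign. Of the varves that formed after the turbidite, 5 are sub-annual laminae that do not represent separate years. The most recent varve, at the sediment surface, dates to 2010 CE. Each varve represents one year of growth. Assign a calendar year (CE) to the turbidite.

The turbidite sits at varve 352 from the core base, so 639 − 352 = 287 varves formed after it.
287 − 5 false = 282 true varves after the turbidite.
The varve at the sediment surface is 2010 CE, so the turbidite dates to 2010 − 282 = 1728 CE.

1728 CE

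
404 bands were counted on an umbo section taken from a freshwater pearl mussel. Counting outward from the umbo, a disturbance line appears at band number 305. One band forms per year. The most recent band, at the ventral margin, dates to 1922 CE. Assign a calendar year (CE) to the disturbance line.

1823 CE

Between band 305 and the ventral margin there are 404 − 305 = 99 bands.
1922 − 99 = 1823 CE.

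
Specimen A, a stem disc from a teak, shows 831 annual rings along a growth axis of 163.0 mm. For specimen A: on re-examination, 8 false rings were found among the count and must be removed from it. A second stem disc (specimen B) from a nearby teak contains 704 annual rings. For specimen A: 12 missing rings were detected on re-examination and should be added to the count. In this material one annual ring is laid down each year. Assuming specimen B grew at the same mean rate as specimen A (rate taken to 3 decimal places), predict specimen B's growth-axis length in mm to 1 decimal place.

Specimen A: after corrections the count is 831 − 8 + 12 = 835 annual rings.
A: Extension rate ≈ 163.0 / 835 = 0.195 mm/yr.
B's length ≈ 0.195 × 704 = 137.3 mm.

137.3 mm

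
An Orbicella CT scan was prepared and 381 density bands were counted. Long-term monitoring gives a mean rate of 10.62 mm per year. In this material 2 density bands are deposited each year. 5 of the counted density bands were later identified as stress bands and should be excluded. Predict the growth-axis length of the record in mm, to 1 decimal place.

1996.6 mm

True density band count = 381 − 5 = 376.
With 2 density bands per year, 376 / 2 = 188 years.
Predicted length = 10.62 mm/year × 188 years = 1996.6 mm.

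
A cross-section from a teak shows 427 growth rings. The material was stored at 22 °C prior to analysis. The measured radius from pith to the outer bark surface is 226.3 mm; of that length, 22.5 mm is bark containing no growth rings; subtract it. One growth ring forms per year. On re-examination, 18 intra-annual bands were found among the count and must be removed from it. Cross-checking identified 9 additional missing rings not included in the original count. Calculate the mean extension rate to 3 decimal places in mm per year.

Correcting the raw count gives 427 − 18 + 9 = 418 true growth rings.
The growth record spans 226.3 − 22.5 = 203.8 mm.
Extension rate ≈ 203.8 / 418 = 0.488 mm per year.

0.488 mm per year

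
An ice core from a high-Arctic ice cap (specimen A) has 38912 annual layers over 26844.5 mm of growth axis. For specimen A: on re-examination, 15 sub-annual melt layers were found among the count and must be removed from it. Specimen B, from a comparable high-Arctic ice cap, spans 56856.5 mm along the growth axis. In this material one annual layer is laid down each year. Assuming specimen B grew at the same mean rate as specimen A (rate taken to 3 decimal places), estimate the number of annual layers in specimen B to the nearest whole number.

82401 annual layers

Specimen A: after corrections the count is 38912 − 15 = 38897 annual layers.
A: 26844.5 mm over 38897 years gives 26844.5 / 38897 ≈ 0.690 mm/year.
For B, 56856.5 / 0.690 = 82400.72 years ≈ 82401 annual layers.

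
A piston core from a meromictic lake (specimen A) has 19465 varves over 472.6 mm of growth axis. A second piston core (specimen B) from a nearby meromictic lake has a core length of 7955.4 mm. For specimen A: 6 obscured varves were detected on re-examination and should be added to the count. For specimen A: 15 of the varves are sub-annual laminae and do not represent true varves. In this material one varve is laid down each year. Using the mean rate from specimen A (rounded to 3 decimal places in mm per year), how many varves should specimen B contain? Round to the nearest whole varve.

Specimen A: correcting the raw count gives 19465 − 15 + 6 = 19456 true varves.
A: 472.6 mm over 19456 years gives 472.6 / 19456 ≈ 0.024 mm/yr.
B spans 7955.4 / 0.024 = 331475.00 years ≈ 331475 varves.

331475 varves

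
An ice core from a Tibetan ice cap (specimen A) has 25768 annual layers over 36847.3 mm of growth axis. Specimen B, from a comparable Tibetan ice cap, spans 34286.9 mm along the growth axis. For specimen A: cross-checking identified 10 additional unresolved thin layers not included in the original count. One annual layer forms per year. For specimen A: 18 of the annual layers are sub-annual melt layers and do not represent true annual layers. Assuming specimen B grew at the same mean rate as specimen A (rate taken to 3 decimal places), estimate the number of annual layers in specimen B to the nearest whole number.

23977 annual layers

Specimen A: after corrections the count is 25768 − 18 + 10 = 25760 annual layers.
A: Extension rate ≈ 36847.3 / 25760 = 1.430 mm/yr.
B spans 34286.9 / 1.430 = 23976.85 years ≈ 23977 annual layers.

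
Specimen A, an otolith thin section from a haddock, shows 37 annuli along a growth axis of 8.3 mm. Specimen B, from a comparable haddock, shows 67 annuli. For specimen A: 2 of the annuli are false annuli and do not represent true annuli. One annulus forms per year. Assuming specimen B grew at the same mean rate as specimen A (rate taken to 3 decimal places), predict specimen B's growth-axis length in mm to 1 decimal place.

15.9 mm

Specimen A: correcting the raw count gives 37 − 2 = 35 true annuli.
A: Extension rate ≈ 8.3 / 35 = 0.237 mm/year.
Length of B = 0.237 × 67 = 15.9 mm.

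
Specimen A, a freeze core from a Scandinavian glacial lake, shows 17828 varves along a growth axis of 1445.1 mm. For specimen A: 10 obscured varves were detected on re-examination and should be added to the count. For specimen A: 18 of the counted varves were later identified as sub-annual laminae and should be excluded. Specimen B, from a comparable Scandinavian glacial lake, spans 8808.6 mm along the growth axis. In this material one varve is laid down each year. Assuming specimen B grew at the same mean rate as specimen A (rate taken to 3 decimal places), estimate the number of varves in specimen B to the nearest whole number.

108748 varves

Specimen A: correcting the raw count gives 17828 − 18 + 10 = 17820 true varves.
A: 1445.1 mm over 17820 years gives 1445.1 / 17820 ≈ 0.081 mm per year.
Specimen B: 8808.6 mm / 0.081 mm per year = 108748.15 years ≈ 108748 varves.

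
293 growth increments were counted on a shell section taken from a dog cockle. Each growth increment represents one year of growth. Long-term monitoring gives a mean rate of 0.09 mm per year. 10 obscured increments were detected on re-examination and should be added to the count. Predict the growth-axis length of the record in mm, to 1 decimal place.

True growth increment count = 293 + 10 = 303.
303 years at 0.09 mm/year gives 0.09 × 303 = 27.3 mm.

27.3 mm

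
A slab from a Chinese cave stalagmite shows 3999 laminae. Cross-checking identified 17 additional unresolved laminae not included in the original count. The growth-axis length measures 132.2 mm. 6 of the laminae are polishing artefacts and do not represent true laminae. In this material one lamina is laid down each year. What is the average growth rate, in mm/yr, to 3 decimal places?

0.033 mm/yr

True lamina count = 3999 − 6 + 17 = 4010.
132.2 mm over 4010 years gives 132.2 / 4010 ≈ 0.033 mm/yr.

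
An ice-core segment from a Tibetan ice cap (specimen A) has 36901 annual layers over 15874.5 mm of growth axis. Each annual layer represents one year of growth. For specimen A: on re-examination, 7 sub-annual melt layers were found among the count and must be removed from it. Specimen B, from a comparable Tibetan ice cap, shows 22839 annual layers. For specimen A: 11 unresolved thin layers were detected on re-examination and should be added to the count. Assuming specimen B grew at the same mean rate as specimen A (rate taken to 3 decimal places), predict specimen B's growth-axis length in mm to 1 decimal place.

Specimen A: correcting the raw count gives 36901 − 7 + 11 = 36905 true annual layers.
A: Extension rate ≈ 15874.5 / 36905 = 0.430 mm per year.
For B, 0.430 mm/year × 22839 years = 9820.8 mm.

9820.8 mm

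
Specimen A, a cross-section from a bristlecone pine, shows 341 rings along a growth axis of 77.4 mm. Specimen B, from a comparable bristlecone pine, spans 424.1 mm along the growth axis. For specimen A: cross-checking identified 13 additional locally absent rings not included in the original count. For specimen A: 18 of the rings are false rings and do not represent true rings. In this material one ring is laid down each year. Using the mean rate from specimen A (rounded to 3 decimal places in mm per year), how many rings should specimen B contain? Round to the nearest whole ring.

Specimen A: correcting the raw count gives 341 − 18 + 13 = 336 true rings.
A: 77.4 mm over 336 years gives 77.4 / 336 ≈ 0.230 mm/year.
Specimen B: 424.1 mm / 0.230 mm per year = 1843.91 years ≈ 1844 rings.

1844 rings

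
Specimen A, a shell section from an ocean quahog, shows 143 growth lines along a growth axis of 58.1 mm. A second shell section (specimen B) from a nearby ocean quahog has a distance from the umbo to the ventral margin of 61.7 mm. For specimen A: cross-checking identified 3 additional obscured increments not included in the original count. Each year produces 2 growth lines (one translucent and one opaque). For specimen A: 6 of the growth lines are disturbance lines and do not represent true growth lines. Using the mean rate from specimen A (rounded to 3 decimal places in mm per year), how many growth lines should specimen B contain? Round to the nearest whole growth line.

Specimen A: correcting the raw count gives 143 − 6 + 3 = 140 true growth lines.
Specimen A: dividing by 2 growth lines per year: 140 / 2 = 70 years.
A: 58.1 mm over 70 years gives 58.1 / 70 ≈ 0.830 mm/year.
B spans 61.7 / 0.830 = 74.34 years; at 2 growth lines per year that is 74.34 × 2 ≈ 149 growth lines.

149 growth lines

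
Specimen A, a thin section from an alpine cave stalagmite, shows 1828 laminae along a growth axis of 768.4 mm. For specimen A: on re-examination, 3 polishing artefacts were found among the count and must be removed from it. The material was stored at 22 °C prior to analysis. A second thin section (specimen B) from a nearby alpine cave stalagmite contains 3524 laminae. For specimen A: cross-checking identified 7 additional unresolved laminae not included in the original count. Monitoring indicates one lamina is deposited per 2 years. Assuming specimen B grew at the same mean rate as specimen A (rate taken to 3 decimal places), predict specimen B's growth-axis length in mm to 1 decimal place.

Specimen A: correcting the raw count gives 1828 − 3 + 7 = 1832 true laminae.
Specimen A: at 2 years per lamina, 1832 × 2 = 3664 years.
A: Extension rate ≈ 768.4 / 3664 = 0.210 mm/yr.
Specimen B: multiplying by 2 years per lamina: 3524 × 2 = 7048 years. Length of B = 0.210 × 7048 = 1480.1 mm.

1480.1 mm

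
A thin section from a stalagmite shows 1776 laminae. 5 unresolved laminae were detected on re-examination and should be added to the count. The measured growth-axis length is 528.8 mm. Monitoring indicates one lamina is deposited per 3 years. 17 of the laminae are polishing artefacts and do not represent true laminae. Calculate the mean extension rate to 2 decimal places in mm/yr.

After corrections the count is 1776 − 17 + 5 = 1764 laminae.
Multiplying by 3 years per lamina: 1764 × 3 = 5292 years.
528.8 mm over 5292 years gives 528.8 / 5292 ≈ 0.10 mm/yr.

0.10 mm/yr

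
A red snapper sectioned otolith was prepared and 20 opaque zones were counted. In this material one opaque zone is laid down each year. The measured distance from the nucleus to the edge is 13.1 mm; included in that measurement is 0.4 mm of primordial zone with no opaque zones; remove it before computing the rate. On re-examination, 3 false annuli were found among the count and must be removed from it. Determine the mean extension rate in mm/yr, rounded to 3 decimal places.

0.747 mm/yr

Adjusted count: 20 − 3 = 17 opaque zones.
Removing the 0.4 mm offcut leaves 13.1 − 0.4 = 12.7 mm.
Mean rate = 12.7 mm / 17 years ≈ 0.747 mm/yr.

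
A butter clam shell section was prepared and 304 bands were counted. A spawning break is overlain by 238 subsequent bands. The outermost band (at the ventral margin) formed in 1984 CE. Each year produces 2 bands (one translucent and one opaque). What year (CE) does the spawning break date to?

238 bands formed after the spawning break.
With 2 bands per year, 238 / 2 = 119 years.
1984 − 119 = 1865 CE.

1865 CE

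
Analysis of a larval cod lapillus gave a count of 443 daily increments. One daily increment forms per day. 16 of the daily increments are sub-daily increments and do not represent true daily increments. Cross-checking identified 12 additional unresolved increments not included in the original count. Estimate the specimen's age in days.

Adjusted count: 443 − 16 + 12 = 439 daily increments.
With a one-to-one daily increment periodicity this is 439 days.

439 days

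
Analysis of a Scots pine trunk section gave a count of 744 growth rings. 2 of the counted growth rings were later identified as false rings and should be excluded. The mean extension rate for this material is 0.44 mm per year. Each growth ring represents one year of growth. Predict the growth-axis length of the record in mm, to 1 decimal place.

Adjusted count: 744 − 2 = 742 growth rings.
Predicted length = 0.44 mm/year × 742 years = 326.5 mm.

326.5 mm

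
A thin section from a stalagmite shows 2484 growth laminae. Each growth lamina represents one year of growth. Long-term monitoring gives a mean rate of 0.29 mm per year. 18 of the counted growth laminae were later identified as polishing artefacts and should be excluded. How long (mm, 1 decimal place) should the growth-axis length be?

715.1 mm

After corrections the count is 2484 − 18 = 2466 growth laminae.
Predicted length = 0.29 mm/year × 2466 years = 715.1 mm.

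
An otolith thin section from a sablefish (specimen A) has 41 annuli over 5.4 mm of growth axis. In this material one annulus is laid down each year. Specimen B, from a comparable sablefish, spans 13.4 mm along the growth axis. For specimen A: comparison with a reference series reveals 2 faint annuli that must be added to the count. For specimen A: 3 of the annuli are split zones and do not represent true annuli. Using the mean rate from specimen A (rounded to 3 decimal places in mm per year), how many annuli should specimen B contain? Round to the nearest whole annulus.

Specimen A: correcting the raw count gives 41 − 3 + 2 = 40 true annuli.
A: Extension rate ≈ 5.4 / 40 = 0.135 mm/yr.
For B, 13.4 / 0.135 = 99.26 years ≈ 99 annuli.

99 annuli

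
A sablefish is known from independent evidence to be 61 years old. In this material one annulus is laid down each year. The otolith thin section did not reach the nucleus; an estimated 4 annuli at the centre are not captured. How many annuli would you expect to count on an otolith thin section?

57 annuli

One annulus per year gives 61 annuli over 61 years.
61 − 4 missed = 57 annuli expected in the prepared section.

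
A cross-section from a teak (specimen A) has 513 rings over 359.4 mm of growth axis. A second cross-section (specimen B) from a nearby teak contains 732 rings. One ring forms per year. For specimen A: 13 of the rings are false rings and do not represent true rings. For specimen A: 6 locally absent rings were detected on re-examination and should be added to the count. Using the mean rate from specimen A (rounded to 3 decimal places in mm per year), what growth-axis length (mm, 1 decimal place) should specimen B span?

Specimen A: adjusted count: 513 − 13 + 6 = 506 rings.
A: 359.4 mm over 506 years gives 359.4 / 506 ≈ 0.710 mm per year.
B's length ≈ 0.710 × 732 = 519.7 mm.

519.7 mm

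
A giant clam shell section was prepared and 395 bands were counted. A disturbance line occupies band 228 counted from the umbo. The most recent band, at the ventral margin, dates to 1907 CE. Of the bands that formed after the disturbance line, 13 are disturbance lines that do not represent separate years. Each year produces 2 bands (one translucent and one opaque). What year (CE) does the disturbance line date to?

The disturbance line sits at band 228 from the umbo, so 395 − 228 = 167 bands formed after it.
Removing the 13 false bands leaves 167 − 13 = 154 true bands beyond the disturbance line.
154 bands at 2 per year is 154 / 2 = 77 years.
Counting back 77 years from 1907 CE places the disturbance line in 1907 − 77 = 1830 CE.

1830 CE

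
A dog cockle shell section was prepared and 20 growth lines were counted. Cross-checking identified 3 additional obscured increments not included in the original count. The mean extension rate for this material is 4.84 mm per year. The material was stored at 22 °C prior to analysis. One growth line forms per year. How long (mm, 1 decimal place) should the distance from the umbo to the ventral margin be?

111.3 mm

After corrections the count is 20 + 3 = 23 growth lines.
Predicted length = 4.84 mm/year × 23 years = 111.3 mm.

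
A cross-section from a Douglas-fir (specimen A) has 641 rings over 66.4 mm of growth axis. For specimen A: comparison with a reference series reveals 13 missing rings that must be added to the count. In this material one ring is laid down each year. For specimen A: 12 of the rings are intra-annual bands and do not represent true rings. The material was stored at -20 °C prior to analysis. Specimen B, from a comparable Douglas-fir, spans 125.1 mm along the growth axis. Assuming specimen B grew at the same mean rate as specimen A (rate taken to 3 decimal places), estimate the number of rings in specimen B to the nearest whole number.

1215 rings

Specimen A: true ring count = 641 − 12 + 13 = 642.
A: Extension rate ≈ 66.4 / 642 = 0.103 mm/year.
Specimen B: 125.1 mm / 0.103 mm per year = 1214.56 years ≈ 1215 rings.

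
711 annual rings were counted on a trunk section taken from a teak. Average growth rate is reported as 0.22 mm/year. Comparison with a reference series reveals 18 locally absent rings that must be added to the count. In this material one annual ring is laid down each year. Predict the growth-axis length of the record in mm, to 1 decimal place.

160.4 mm

Correcting the raw count gives 711 + 18 = 729 true annual rings.
Predicted length = 0.22 mm/year × 729 years = 160.4 mm.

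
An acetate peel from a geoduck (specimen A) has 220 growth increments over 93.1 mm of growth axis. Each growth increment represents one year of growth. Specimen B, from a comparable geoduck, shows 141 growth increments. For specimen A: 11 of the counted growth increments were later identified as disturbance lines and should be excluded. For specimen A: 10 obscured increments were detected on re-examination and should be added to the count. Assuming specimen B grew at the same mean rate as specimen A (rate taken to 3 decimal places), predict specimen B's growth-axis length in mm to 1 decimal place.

Specimen A: true growth increment count = 220 − 11 + 10 = 219.
A: 93.1 mm over 219 years gives 93.1 / 219 ≈ 0.425 mm per year.
Length of B = 0.425 × 141 = 59.9 mm.

59.9 mm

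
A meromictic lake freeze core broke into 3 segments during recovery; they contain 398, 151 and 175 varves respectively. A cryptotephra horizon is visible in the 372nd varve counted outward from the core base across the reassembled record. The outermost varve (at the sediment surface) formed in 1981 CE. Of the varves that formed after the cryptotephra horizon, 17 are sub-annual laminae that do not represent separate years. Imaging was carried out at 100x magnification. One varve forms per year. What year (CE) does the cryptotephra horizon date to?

Total varves = 398 + 151 + 175 = 724.
The cryptotephra horizon sits at varve 372 from the core base, so 724 − 372 = 352 varves formed after it.
Removing the 17 false varves leaves 352 − 17 = 335 true varves beyond the cryptotephra horizon.
The varve at the sediment surface is 1981 CE, so the cryptotephra horizon dates to 1981 − 335 = 1646 CE.

1646 CE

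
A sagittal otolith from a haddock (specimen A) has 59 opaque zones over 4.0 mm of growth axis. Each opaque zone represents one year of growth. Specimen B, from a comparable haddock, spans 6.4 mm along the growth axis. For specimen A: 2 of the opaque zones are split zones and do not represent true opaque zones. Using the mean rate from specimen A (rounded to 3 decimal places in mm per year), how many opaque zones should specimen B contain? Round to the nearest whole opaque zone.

Specimen A: after corrections the count is 59 − 2 = 57 opaque zones.
A: 4.0 mm over 57 years gives 4.0 / 57 ≈ 0.070 mm/yr.
For B, 6.4 / 0.070 = 91.43 years ≈ 91 opaque zones.

91 opaque zones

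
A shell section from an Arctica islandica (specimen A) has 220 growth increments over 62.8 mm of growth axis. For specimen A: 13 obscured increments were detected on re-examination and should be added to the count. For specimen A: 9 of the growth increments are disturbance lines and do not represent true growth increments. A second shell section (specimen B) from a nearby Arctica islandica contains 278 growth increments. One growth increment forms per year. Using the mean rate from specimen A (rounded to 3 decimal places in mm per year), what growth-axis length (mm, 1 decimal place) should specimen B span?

77.8 mm

Specimen A: correcting the raw count gives 220 − 9 + 13 = 224 true growth increments.
A: Extension rate ≈ 62.8 / 224 = 0.280 mm per year.
B's length ≈ 0.280 × 278 = 77.8 mm.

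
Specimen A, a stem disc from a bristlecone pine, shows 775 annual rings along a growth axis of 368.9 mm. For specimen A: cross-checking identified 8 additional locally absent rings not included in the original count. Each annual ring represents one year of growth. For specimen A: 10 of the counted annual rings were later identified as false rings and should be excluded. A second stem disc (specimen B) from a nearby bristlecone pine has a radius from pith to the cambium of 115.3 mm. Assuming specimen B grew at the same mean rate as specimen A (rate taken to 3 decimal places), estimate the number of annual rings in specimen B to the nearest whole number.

Specimen A: after corrections the count is 775 − 10 + 8 = 773 annual rings.
A: 368.9 mm over 773 years gives 368.9 / 773 ≈ 0.477 mm/yr.
For B, 115.3 / 0.477 = 241.72 years ≈ 242 annual rings.

242 annual rings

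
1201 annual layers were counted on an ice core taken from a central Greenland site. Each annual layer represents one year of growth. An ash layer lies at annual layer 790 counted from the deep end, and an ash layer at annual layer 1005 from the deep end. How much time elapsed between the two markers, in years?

215 years

The two markers are separated by 1005 − 790 = 215 annual layers.
One annual layer per year makes the interval 215 years.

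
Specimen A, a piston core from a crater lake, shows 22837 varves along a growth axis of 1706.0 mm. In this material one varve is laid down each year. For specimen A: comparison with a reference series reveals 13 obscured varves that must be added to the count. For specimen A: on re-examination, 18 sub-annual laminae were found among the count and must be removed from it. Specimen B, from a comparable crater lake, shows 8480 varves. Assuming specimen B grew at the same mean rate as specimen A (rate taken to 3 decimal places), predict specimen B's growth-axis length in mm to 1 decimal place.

Specimen A: correcting the raw count gives 22837 − 18 + 13 = 22832 true varves.
A: 1706.0 mm over 22832 years gives 1706.0 / 22832 ≈ 0.075 mm per year.
Length of B = 0.075 × 8480 = 636.0 mm.

636.0 mm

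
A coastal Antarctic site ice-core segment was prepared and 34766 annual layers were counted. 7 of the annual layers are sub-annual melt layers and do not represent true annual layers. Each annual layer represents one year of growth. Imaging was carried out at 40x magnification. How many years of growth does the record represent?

34759 yr

True annual layer count = 34766 − 7 = 34759.
At one annual layer per year, that is 34759 years.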